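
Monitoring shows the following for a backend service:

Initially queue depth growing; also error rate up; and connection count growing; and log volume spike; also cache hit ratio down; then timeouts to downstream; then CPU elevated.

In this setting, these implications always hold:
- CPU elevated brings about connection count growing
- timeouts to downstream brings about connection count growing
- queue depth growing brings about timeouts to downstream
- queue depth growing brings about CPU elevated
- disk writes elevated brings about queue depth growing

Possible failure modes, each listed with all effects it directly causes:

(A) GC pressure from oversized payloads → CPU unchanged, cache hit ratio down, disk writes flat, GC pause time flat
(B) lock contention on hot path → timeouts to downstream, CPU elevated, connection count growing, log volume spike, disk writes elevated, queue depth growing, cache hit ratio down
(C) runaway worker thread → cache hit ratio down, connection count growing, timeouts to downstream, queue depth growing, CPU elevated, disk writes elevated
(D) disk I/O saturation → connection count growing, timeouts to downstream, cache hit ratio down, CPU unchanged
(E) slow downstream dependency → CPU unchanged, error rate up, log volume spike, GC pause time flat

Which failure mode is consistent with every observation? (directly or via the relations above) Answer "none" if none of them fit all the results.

For each candidate, compare predicted effects to what was observed:
(A) GC pressure from oversized payloads — queue depth growing -; error rate up -; connection count growing -; log volume spike -; cache hit ratio down +; timeouts to downstream -; CPU elevated -
(B) lock contention on hot path — queue depth growing +; error rate up -; connection count growing +; log volume spike +; cache hit ratio down +; timeouts to downstream +; CPU elevated +
(C) runaway worker thread — does not account for error rate up, log volume spike
(D) disk I/O saturation — fails on queue depth growing, error rate up, log volume spike, CPU elevated (predicts CPU unchanged, not CPU elevated)
(E) slow downstream dependency — fails on queue depth growing, connection count growing, cache hit ratio down, timeouts to downstream, CPU elevated (predicts CPU unchanged, not CPU elevated)
No candidate is consistent with all observations.

none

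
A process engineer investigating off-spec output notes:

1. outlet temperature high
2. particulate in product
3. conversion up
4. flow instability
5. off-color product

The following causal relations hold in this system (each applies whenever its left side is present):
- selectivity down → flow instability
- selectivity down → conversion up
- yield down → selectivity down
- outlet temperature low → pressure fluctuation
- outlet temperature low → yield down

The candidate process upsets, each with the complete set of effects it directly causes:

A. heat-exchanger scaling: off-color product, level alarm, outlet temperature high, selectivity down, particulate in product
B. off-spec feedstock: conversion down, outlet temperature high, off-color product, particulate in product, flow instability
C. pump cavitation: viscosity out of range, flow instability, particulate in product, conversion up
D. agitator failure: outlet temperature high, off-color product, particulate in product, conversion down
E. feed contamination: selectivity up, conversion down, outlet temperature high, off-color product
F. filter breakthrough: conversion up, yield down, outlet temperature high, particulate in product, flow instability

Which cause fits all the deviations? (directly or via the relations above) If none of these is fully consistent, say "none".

For each candidate, compare predicted effects to what was observed:
(A) heat-exchanger scaling — accounts for every observation (conversion up via selectivity down → conversion up)
(B) off-spec feedstock — outlet temperature high +; particulate in product +; conversion up -; flow instability +; off-color product +
(C) pump cavitation — outlet temperature high -; particulate in product +; conversion up +; flow instability +; off-color product -
(D) agitator failure — outlet temperature high +; particulate in product +; conversion up -; flow instability -; off-color product +
(E) feed contamination — outlet temperature high +; particulate in product -; conversion up -; flow instability -; off-color product +
(F) filter breakthrough — outlet temperature high +; particulate in product +; conversion up +; flow instability +; off-color product -
(A) is the only candidate with no mismatches.

A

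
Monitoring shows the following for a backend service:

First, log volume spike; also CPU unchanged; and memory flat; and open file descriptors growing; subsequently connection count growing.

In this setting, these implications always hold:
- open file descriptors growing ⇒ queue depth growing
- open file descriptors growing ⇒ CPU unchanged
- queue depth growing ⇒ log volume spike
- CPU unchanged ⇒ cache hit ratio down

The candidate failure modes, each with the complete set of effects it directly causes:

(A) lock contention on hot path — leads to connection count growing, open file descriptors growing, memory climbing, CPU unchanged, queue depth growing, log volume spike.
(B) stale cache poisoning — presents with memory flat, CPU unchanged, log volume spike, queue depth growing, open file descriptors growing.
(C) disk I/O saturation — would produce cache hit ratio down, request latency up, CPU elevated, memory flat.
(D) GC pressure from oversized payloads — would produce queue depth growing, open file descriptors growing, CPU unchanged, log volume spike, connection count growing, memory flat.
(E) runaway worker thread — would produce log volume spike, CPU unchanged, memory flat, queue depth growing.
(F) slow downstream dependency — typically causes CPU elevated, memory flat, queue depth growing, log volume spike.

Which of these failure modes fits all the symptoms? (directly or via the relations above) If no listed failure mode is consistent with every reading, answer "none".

D

For each candidate, compare predicted effects to what was observed:
(A) lock contention on hot path — fails on memory flat (predicts memory climbing, not memory flat)
(B) stale cache poisoning — log volume spike +; CPU unchanged +; memory flat +; open file descriptors growing +; connection count growing -
(C) disk I/O saturation — log volume spike -; CPU unchanged -; memory flat +; open file descriptors growing -; connection count growing -
(D) GC pressure from oversized payloads — log volume spike +; CPU unchanged +; memory flat +; open file descriptors growing +; connection count growing +
(E) runaway worker thread — log volume spike +; CPU unchanged +; memory flat +; open file descriptors growing -; connection count growing -
(F) slow downstream dependency — log volume spike +; CPU unchanged -; memory flat +; open file descriptors growing -; connection count growing -
(D) alone accounts for all the evidence.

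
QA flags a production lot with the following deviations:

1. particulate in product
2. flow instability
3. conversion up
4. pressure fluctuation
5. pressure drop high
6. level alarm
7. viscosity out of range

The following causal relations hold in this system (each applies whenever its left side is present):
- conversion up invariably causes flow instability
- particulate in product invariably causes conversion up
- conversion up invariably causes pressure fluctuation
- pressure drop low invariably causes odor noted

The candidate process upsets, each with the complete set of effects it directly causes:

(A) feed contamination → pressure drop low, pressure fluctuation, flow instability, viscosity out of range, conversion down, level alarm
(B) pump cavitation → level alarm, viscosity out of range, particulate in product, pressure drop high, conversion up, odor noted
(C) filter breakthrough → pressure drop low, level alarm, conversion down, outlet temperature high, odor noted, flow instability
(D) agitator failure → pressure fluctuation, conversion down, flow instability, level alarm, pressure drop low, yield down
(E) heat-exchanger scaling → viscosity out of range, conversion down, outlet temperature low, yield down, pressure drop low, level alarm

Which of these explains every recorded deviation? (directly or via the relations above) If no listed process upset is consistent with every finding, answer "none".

Checking each candidate against the observations:
(A) feed contamination — fails on particulate in product, conversion up, pressure drop high (predicts conversion down, not conversion up; predicts pressure drop low, not pressure drop high)
(B) pump cavitation — accounts for every observation (flow instability by conversion up → flow instability)
(C) filter breakthrough — particulate in product miss; flow instability match; conversion up miss; pressure fluctuation miss; pressure drop high miss; level alarm match; viscosity out of range miss
(D) agitator failure — fails on particulate in product, conversion up, pressure drop high, viscosity out of range (predicts conversion down, not conversion up; predicts pressure drop low, not pressure drop high)
(E) heat-exchanger scaling — particulate in product miss; flow instability miss; conversion up miss; pressure fluctuation miss; pressure drop high miss; level alarm match; viscosity out of range match
Only (B) is consistent with every observation.

B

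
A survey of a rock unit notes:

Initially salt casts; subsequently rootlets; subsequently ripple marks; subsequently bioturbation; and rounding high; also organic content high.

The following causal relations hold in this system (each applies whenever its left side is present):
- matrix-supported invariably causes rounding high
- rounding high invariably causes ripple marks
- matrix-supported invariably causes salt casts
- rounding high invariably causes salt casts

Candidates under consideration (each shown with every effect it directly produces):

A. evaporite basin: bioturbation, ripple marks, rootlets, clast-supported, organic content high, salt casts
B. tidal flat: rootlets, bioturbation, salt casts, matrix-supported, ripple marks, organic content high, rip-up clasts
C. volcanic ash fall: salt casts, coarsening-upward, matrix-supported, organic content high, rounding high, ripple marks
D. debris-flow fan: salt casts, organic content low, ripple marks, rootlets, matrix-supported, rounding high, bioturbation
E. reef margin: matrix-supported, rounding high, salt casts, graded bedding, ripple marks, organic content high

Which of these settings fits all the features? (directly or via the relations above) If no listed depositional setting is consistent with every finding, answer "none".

Testing each hypothesis:
(A) evaporite basin — does not account for rounding high
(B) tidal flat — salt casts ✓; rootlets ✓; ripple marks ✓; bioturbation ✓; rounding high ✓ (via matrix-supported → rounding high); organic content high ✓
(C) volcanic ash fall — does not account for rootlets, bioturbation
(D) debris-flow fan — salt casts ✓; rootlets ✓; ripple marks ✓; bioturbation ✓; rounding high ✓; organic content high ✗
(E) reef margin — salt casts ✓; rootlets ✗; ripple marks ✓; bioturbation ✗; rounding high ✓; organic content high ✓
(B) alone accounts for all the evidence.

B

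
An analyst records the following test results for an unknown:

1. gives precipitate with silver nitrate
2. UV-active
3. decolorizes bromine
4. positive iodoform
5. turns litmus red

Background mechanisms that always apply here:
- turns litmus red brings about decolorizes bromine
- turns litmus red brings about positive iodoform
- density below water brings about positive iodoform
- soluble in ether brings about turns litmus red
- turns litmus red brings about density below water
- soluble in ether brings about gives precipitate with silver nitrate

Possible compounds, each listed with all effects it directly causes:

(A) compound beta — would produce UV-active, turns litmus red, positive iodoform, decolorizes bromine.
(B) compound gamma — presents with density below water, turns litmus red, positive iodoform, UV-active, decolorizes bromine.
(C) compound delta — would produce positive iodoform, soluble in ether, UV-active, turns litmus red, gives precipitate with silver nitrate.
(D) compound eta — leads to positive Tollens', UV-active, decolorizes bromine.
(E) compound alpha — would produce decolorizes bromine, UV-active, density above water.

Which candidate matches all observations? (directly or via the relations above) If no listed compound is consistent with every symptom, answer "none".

For each candidate, compare predicted effects to what was observed:
(A) compound beta — does not account for gives precipitate with silver nitrate
(B) compound gamma — gives precipitate with silver nitrate NO; UV-active yes; decolorizes bromine yes; positive iodoform yes; turns litmus red yes
(C) compound delta — accounts for every observation (decolorizes bromine through turns litmus red → decolorizes bromine)
(D) compound eta — does not account for gives precipitate with silver nitrate, positive iodoform, turns litmus red
(E) compound alpha — does not account for gives precipitate with silver nitrate, positive iodoform, turns litmus red
(C) alone accounts for all the evidence.

C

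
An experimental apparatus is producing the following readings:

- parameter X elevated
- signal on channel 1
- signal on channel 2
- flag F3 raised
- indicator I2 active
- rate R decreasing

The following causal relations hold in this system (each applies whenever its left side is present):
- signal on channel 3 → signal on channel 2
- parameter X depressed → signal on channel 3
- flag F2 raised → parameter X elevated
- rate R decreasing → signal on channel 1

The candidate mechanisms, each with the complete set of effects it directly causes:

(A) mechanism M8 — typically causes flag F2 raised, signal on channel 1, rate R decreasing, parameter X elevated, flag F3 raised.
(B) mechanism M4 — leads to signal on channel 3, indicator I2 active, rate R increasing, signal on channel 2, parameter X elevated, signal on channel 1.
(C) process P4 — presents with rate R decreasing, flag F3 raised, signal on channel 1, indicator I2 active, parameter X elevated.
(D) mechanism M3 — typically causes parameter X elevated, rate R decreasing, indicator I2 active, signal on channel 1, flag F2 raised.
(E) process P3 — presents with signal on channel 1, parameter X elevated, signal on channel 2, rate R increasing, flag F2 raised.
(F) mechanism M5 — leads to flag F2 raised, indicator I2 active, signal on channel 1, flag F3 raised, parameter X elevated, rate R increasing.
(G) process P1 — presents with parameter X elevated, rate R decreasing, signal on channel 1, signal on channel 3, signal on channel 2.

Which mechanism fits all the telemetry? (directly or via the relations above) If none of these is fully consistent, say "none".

none

For each candidate, compare predicted effects to what was observed:
(A) mechanism M8 — parameter X elevated yes; signal on channel 1 yes; signal on channel 2 NO; flag F3 raised yes; indicator I2 active NO; rate R decreasing yes
(B) mechanism M4 — parameter X elevated yes; signal on channel 1 yes; signal on channel 2 yes; flag F3 raised NO; indicator I2 active yes; rate R decreasing NO
(C) process P4 — does not account for signal on channel 2
(D) mechanism M3 — parameter X elevated yes; signal on channel 1 yes; signal on channel 2 NO; flag F3 raised NO; indicator I2 active yes; rate R decreasing yes
(E) process P3 — fails on flag F3 raised, indicator I2 active, rate R decreasing (predicts rate R increasing, not rate R decreasing)
(F) mechanism M5 — parameter X elevated yes; signal on channel 1 yes; signal on channel 2 NO; flag F3 raised yes; indicator I2 active yes; rate R decreasing NO
(G) process P1 — parameter X elevated yes; signal on channel 1 yes; signal on channel 2 yes; flag F3 raised NO; indicator I2 active NO; rate R decreasing yes
No candidate is consistent with all observations.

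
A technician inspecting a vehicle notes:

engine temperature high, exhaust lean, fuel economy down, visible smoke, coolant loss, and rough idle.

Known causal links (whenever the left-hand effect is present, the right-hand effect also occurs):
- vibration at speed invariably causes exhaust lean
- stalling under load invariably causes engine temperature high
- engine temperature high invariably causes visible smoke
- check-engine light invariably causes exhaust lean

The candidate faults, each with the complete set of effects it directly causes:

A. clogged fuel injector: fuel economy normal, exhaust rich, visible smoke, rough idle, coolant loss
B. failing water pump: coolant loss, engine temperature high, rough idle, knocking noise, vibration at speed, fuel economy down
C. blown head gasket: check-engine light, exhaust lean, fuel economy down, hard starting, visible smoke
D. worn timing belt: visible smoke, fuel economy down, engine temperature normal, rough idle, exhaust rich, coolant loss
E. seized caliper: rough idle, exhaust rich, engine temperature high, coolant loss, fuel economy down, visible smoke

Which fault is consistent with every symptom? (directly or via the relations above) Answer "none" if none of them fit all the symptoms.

For each candidate, compare predicted effects to what was observed:
(A) clogged fuel injector — fails on engine temperature high, exhaust lean, fuel economy down (predicts exhaust rich, not exhaust lean; predicts fuel economy normal, not fuel economy down)
(B) failing water pump — engine temperature high ✓; exhaust lean ✓ (via vibration at speed → exhaust lean); fuel economy down ✓; visible smoke ✓ (via engine temperature high → visible smoke); coolant loss ✓; rough idle ✓
(C) blown head gasket — does not account for engine temperature high, coolant loss, rough idle
(D) worn timing belt — fails on engine temperature high, exhaust lean (predicts engine temperature normal, not engine temperature high; predicts exhaust rich, not exhaust lean)
(E) seized caliper — engine temperature high ✓; exhaust lean ✗; fuel economy down ✓; visible smoke ✓; coolant loss ✓; rough idle ✓
(B) alone accounts for all the evidence.

B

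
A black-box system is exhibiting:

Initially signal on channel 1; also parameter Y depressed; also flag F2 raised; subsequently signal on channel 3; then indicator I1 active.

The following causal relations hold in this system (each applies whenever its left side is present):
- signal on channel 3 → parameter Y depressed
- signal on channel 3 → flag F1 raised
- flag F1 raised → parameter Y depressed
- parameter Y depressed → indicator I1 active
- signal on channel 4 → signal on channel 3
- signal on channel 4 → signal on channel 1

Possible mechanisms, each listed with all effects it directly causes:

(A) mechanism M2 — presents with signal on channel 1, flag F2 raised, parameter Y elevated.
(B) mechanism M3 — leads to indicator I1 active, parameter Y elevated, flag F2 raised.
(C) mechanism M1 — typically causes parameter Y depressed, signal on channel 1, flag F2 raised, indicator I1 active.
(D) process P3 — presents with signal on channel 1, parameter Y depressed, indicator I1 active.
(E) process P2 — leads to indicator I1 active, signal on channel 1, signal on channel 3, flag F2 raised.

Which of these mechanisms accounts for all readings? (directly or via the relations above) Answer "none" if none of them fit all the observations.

Checking each candidate against the observations:
(A) mechanism M2 — fails on parameter Y depressed, signal on channel 3, indicator I1 active (predicts parameter Y elevated, not parameter Y depressed)
(B) mechanism M3 — fails on signal on channel 1, parameter Y depressed, signal on channel 3 (predicts parameter Y elevated, not parameter Y depressed)
(C) mechanism M1 — signal on channel 1 +; parameter Y depressed +; flag F2 raised +; signal on channel 3 -; indicator I1 active +
(D) process P3 — signal on channel 1 +; parameter Y depressed +; flag F2 raised -; signal on channel 3 -; indicator I1 active +
(E) process P2 — signal on channel 1 +; parameter Y depressed + (through signal on channel 3 → parameter Y depressed); flag F2 raised +; signal on channel 3 +; indicator I1 active +
(E) is the only candidate with no mismatches.

E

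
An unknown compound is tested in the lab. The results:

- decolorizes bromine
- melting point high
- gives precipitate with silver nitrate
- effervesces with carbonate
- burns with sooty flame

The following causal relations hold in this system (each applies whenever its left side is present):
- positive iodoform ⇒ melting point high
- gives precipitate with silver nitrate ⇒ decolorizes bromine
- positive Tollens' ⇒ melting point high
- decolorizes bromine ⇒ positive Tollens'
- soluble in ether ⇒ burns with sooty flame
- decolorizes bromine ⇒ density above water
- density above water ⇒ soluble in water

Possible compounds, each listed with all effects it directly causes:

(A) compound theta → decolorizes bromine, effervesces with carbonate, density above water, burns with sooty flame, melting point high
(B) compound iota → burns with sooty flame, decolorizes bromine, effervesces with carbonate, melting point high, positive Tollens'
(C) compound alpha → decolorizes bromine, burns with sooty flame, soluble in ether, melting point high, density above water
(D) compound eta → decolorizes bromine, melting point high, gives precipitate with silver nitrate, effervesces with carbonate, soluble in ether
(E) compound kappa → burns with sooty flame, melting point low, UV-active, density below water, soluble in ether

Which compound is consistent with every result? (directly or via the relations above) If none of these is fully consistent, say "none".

D

Per-candidate check:
(A) compound theta — does not account for gives precipitate with silver nitrate
(B) compound iota — does not account for gives precipitate with silver nitrate
(C) compound alpha — does not account for gives precipitate with silver nitrate, effervesces with carbonate
(D) compound eta — decolorizes bromine yes; melting point high yes; gives precipitate with silver nitrate yes; effervesces with carbonate yes; burns with sooty flame yes (through soluble in ether → burns with sooty flame)
(E) compound kappa — fails on decolorizes bromine, melting point high, gives precipitate with silver nitrate, effervesces with carbonate (predicts melting point low, not melting point high)
(D) alone accounts for all the evidence.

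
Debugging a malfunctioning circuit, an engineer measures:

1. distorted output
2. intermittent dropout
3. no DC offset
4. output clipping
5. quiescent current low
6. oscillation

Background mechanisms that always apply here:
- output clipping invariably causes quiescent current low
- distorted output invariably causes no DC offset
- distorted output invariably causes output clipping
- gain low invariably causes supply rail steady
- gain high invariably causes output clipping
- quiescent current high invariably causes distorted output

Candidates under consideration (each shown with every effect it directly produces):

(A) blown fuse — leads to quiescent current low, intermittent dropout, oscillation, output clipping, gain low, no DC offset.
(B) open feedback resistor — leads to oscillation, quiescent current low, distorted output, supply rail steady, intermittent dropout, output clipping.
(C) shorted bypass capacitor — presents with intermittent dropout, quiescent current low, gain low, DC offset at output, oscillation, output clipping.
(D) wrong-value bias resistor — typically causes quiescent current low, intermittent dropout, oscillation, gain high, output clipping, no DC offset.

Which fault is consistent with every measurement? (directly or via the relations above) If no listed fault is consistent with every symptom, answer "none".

Testing each hypothesis:
(A) blown fuse — distorted output miss; intermittent dropout match; no DC offset match; output clipping match; quiescent current low match; oscillation match
(B) open feedback resistor — distorted output match; intermittent dropout match; no DC offset match (by distorted output → no DC offset); output clipping match; quiescent current low match; oscillation match
(C) shorted bypass capacitor — distorted output miss; intermittent dropout match; no DC offset miss; output clipping match; quiescent current low match; oscillation match
(D) wrong-value bias resistor — does not account for distorted output
(B) alone accounts for all the evidence.

B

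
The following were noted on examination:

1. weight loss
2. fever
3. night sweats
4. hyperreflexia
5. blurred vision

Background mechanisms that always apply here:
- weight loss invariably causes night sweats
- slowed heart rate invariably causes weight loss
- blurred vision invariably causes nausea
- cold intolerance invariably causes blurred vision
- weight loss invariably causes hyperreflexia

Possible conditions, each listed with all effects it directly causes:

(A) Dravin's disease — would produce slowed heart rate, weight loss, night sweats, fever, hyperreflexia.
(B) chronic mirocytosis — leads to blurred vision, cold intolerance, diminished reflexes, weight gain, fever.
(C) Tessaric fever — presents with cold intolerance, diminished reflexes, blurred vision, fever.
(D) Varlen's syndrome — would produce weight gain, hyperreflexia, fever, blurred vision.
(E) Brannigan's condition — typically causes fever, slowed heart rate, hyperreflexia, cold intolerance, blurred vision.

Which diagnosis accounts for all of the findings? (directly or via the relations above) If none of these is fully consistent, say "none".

E

Checking each candidate against the observations:
(A) Dravin's disease — weight loss yes; fever yes; night sweats yes; hyperreflexia yes; blurred vision NO
(B) chronic mirocytosis — fails on weight loss, night sweats, hyperreflexia (predicts weight gain, not weight loss; predicts diminished reflexes, not hyperreflexia)
(C) Tessaric fever — weight loss NO; fever yes; night sweats NO; hyperreflexia NO; blurred vision yes
(D) Varlen's syndrome — weight loss NO; fever yes; night sweats NO; hyperreflexia yes; blurred vision yes
(E) Brannigan's condition — weight loss yes (via slowed heart rate → weight loss); fever yes; night sweats yes (via slowed heart rate → weight loss → night sweats); hyperreflexia yes; blurred vision yes
(E) is the only candidate with no mismatches.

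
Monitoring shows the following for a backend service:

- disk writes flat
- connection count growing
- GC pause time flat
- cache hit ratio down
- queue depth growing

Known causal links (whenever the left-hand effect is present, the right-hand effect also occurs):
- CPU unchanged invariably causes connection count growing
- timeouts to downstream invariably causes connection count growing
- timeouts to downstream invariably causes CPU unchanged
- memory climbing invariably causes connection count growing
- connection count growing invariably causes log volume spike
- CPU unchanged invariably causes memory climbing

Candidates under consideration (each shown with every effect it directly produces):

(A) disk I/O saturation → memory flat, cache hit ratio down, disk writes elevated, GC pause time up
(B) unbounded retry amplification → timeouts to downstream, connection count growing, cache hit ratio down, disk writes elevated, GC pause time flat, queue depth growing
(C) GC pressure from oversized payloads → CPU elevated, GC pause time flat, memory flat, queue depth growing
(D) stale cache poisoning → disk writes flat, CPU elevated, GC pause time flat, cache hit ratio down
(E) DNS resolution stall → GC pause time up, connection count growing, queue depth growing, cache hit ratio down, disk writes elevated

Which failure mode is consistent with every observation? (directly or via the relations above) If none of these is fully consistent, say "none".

none

Checking each candidate against the observations:
(A) disk I/O saturation — fails on disk writes flat, connection count growing, GC pause time flat, queue depth growing (predicts disk writes elevated, not disk writes flat; predicts GC pause time up, not GC pause time flat)
(B) unbounded retry amplification — disk writes flat -; connection count growing +; GC pause time flat +; cache hit ratio down +; queue depth growing +
(C) GC pressure from oversized payloads — does not account for disk writes flat, connection count growing, cache hit ratio down
(D) stale cache poisoning — disk writes flat +; connection count growing -; GC pause time flat +; cache hit ratio down +; queue depth growing -
(E) DNS resolution stall — fails on disk writes flat, GC pause time flat (predicts disk writes elevated, not disk writes flat; predicts GC pause time up, not GC pause time flat)
No candidate is consistent with all observations.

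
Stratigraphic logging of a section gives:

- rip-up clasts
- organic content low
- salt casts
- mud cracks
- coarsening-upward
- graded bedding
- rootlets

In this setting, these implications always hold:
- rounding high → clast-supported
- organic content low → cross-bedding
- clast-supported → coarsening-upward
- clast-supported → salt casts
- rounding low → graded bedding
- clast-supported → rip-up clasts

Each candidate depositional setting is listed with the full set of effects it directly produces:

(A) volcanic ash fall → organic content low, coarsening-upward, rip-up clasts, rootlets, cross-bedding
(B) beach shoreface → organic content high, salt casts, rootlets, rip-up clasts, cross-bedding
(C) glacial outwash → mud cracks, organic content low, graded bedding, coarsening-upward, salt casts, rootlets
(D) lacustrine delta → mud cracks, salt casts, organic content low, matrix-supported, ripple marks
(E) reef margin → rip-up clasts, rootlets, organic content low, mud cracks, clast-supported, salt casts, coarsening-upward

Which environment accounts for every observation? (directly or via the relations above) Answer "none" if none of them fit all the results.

For each candidate, compare predicted effects to what was observed:
(A) volcanic ash fall — does not account for salt casts, mud cracks, graded bedding
(B) beach shoreface — fails on organic content low, mud cracks, coarsening-upward, graded bedding (predicts organic content high, not organic content low)
(C) glacial outwash — does not account for rip-up clasts
(D) lacustrine delta — rip-up clasts NO; organic content low yes; salt casts yes; mud cracks yes; coarsening-upward NO; graded bedding NO; rootlets NO
(E) reef margin — does not account for graded bedding
Every candidate fails on at least one observation.

none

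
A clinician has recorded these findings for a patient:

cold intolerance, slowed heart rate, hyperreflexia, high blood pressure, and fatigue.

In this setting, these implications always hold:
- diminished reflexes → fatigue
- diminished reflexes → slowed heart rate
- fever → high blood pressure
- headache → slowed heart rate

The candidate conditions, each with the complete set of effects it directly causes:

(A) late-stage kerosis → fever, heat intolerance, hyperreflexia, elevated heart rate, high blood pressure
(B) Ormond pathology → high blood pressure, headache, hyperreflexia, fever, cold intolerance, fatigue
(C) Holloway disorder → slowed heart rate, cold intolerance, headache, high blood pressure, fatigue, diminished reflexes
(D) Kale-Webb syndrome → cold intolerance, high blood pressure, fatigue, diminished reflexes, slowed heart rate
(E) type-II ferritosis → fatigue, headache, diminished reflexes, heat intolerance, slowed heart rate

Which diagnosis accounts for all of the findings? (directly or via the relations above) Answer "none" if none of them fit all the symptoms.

B

For each candidate, compare predicted effects to what was observed:
(A) late-stage kerosis — fails on cold intolerance, slowed heart rate, fatigue (predicts heat intolerance, not cold intolerance; predicts elevated heart rate, not slowed heart rate)
(B) Ormond pathology — accounts for every observation (slowed heart rate through headache → slowed heart rate)
(C) Holloway disorder — cold intolerance +; slowed heart rate +; hyperreflexia -; high blood pressure +; fatigue +
(D) Kale-Webb syndrome — cold intolerance +; slowed heart rate +; hyperreflexia -; high blood pressure +; fatigue +
(E) type-II ferritosis — cold intolerance -; slowed heart rate +; hyperreflexia -; high blood pressure -; fatigue +
(B) is the only candidate with no mismatches.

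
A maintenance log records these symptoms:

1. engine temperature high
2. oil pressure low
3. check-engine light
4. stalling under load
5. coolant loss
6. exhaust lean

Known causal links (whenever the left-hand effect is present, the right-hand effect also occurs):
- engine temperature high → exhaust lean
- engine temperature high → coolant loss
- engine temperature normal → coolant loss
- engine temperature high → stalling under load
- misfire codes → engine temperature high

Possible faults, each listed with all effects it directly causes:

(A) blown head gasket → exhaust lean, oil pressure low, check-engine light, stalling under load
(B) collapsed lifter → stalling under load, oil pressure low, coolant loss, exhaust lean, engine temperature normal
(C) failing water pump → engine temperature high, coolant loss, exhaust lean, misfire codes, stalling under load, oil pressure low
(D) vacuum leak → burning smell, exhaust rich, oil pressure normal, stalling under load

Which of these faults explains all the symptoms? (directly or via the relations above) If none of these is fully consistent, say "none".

Checking each candidate against the observations:
(A) blown head gasket — engine temperature high NO; oil pressure low yes; check-engine light yes; stalling under load yes; coolant loss NO; exhaust lean yes
(B) collapsed lifter — engine temperature high NO; oil pressure low yes; check-engine light NO; stalling under load yes; coolant loss yes; exhaust lean yes
(C) failing water pump — engine temperature high yes; oil pressure low yes; check-engine light NO; stalling under load yes; coolant loss yes; exhaust lean yes
(D) vacuum leak — engine temperature high NO; oil pressure low NO; check-engine light NO; stalling under load yes; coolant loss NO; exhaust lean NO
None of the listed candidates fits everything.

none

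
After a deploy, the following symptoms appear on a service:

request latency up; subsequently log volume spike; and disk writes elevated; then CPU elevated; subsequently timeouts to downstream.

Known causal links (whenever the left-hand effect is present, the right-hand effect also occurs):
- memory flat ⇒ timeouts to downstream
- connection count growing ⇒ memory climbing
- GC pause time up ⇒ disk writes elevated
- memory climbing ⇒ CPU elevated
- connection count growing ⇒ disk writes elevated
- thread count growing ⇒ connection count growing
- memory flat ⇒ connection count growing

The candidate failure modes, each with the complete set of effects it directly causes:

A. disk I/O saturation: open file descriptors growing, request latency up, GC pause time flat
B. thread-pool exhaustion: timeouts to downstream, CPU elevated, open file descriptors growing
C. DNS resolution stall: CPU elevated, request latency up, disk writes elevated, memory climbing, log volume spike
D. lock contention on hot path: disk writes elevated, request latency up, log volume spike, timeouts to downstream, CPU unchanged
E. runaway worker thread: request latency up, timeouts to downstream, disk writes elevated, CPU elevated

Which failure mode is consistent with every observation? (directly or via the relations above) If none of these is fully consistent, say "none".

Testing each hypothesis:
(A) disk I/O saturation — request latency up +; log volume spike -; disk writes elevated -; CPU elevated -; timeouts to downstream -
(B) thread-pool exhaustion — request latency up -; log volume spike -; disk writes elevated -; CPU elevated +; timeouts to downstream +
(C) DNS resolution stall — request latency up +; log volume spike +; disk writes elevated +; CPU elevated +; timeouts to downstream -
(D) lock contention on hot path — request latency up +; log volume spike +; disk writes elevated +; CPU elevated -; timeouts to downstream +
(E) runaway worker thread — does not account for log volume spike
None of the listed candidates fits everything.

none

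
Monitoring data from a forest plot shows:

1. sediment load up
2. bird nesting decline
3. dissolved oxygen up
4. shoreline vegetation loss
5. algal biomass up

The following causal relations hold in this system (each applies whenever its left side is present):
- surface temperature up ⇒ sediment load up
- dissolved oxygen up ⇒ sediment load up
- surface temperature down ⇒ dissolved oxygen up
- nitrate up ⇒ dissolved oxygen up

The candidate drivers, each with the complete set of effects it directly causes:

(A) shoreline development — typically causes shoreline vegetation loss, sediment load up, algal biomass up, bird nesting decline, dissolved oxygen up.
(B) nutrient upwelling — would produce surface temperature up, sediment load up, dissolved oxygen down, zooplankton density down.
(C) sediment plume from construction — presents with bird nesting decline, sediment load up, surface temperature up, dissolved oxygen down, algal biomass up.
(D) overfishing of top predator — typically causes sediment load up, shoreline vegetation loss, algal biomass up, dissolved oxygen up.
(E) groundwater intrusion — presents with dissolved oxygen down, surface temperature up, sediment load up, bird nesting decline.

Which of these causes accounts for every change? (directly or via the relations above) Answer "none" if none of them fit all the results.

Testing each hypothesis:
(A) shoreline development — accounts for every observation
(B) nutrient upwelling — fails on bird nesting decline, dissolved oxygen up, shoreline vegetation loss, algal biomass up (predicts dissolved oxygen down, not dissolved oxygen up)
(C) sediment plume from construction — fails on dissolved oxygen up, shoreline vegetation loss (predicts dissolved oxygen down, not dissolved oxygen up)
(D) overfishing of top predator — sediment load up ✓; bird nesting decline ✗; dissolved oxygen up ✓; shoreline vegetation loss ✓; algal biomass up ✓
(E) groundwater intrusion — fails on dissolved oxygen up, shoreline vegetation loss, algal biomass up (predicts dissolved oxygen down, not dissolved oxygen up)
Only (A) is consistent with every observation.

A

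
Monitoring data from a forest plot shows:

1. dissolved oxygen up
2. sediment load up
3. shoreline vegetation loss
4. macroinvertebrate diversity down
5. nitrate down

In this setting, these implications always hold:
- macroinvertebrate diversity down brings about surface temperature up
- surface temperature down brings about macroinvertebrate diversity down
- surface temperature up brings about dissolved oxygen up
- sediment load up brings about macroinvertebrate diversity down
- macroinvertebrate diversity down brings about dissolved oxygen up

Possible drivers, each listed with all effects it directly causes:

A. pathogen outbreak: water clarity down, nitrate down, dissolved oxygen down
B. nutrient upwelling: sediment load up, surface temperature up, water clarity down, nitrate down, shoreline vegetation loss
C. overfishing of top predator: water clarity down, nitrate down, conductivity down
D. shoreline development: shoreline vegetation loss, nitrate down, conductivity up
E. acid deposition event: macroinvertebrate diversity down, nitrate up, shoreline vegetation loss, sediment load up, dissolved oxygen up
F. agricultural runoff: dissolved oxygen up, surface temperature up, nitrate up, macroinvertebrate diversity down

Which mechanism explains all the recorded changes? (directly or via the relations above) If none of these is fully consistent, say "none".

B

Checking each candidate against the observations:
(A) pathogen outbreak — fails on dissolved oxygen up, sediment load up, shoreline vegetation loss, macroinvertebrate diversity down (predicts dissolved oxygen down, not dissolved oxygen up)
(B) nutrient upwelling — dissolved oxygen up yes (by surface temperature up → dissolved oxygen up); sediment load up yes; shoreline vegetation loss yes; macroinvertebrate diversity down yes (by sediment load up → macroinvertebrate diversity down); nitrate down yes
(C) overfishing of top predator — does not account for dissolved oxygen up, sediment load up, shoreline vegetation loss, macroinvertebrate diversity down
(D) shoreline development — does not account for dissolved oxygen up, sediment load up, macroinvertebrate diversity down
(E) acid deposition event — fails on nitrate down (predicts nitrate up, not nitrate down)
(F) agricultural runoff — fails on sediment load up, shoreline vegetation loss, nitrate down (predicts nitrate up, not nitrate down)
(B) is the only candidate with no mismatches.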